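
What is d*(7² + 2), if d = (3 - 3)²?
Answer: 0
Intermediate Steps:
d = 0 (d = 0² = 0)
d*(7² + 2) = 0*(7² + 2) = 0*(49 + 2) = 0*51 = 0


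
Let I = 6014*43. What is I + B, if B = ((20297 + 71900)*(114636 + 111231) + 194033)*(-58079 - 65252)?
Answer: -2568300715295790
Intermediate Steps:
B = -2568300715554392 (B = (92197*225867 + 194033)*(-123331) = (20824259799 + 194033)*(-123331) = 20824453832*(-123331) = -2568300715554392)
I = 258602
I + B = 258602 - 2568300715554392 = -2568300715295790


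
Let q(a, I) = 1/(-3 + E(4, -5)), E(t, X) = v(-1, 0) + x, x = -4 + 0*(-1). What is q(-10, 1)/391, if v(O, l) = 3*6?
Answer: 1/4301 ≈ 0.00023250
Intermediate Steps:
v(O, l) = 18
x = -4 (x = -4 + 0 = -4)
E(t, X) = 14 (E(t, X) = 18 - 4 = 14)
q(a, I) = 1/11 (q(a, I) = 1/(-3 + 14) = 1/11)
q(-10, 1)/391 = (1/11)/391 = (1/11)*(1/391) = 1/4301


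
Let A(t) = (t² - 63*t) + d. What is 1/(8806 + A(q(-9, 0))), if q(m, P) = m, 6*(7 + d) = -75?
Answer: 2/18869 ≈ 0.00010599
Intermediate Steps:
d = -39/2 (d = -7 + (⅙)*(-75) = -7 - 25/2 = -39/2 ≈ -19.500)
A(t) = -39/2 + t² - 63*t (A(t) = (t² - 63*t) - 39/2 = -39/2 + t² - 63*t)
1/(8806 + A(q(-9, 0))) = 1/(8806 + (-39/2 + (-9)² - 63*(-9))) = 1/(8806 + (-39/2 + 81 + 567)) = 1/(8806 + 1257/2) = 1/(18869/2) = 2/18869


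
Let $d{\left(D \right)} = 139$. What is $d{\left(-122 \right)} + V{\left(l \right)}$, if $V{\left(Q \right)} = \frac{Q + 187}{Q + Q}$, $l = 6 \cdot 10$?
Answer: $\frac{16927}{120} \approx 141.06$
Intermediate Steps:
$l = 60$
$V{\left(Q \right)} = \frac{187 + Q}{2 Q}$
$d{\left(-122 \right)} + V{\left(l \right)} = 139 + \frac{187 + 60}{2 \cdot 60} = 139 + \frac{1}{2} \cdot \frac{1}{60} \cdot 247 = 139 + \frac{247}{120} = \frac{16927}{120}$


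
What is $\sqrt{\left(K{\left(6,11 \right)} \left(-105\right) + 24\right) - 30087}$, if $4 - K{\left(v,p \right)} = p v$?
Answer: $3 i \sqrt{2617} \approx 153.47 i$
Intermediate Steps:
$K{\left(v,p \right)} = 4 - p v$
$\sqrt{\left(K{\left(6,11 \right)} \left(-105\right) + 24\right) - 30087} = \sqrt{\left(\left(4 - 11 \cdot 6\right) \left(-105\right) + 24\right) - 30087} = \sqrt{\left(\left(4 - 66\right) \left(-105\right) + 24\right) - 30087} = \sqrt{\left(\left(-62\right) \left(-105\right) + 24\right) - 30087} = \sqrt{\left(6510 + 24\right) - 30087} = \sqrt{6534 - 30087} = \sqrt{-23553} = 3 i \sqrt{2617}$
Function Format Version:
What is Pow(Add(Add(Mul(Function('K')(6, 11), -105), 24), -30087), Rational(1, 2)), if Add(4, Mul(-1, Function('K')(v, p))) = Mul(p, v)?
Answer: Mul(3, I, Pow(2617, Rational(1, 2))) ≈ Mul(153.47, I)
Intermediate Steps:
Function('K')(v, p) = Add(4, Mul(-1, p, v)) (Function('K')(v, p) = Add(4, Mul(-1, Mul(p, v))) = Add(4, Mul(-1, p, v)))
Pow(Add(Add(Mul(Function('K')(6, 11), -105), 24), -30087), Rational(1, 2)) = Pow(Add(Add(Mul(Add(4, Mul(-1, 11, 6)), -105), 24), -30087), Rational(1, 2)) = Pow(Add(Add(Mul(Add(4, -66), -105), 24), -30087), Rational(1, 2)) = Pow(Add(Add(Mul(-62, -105), 24), -30087), Rational(1, 2)) = Pow(Add(Add(6510, 24), -30087), Rational(1, 2)) = Pow(Add(6534, -30087), Rational(1, 2)) = Pow(-23553, Rational(1, 2)) = Mul(3, I, Pow(2617, Rational(1, 2)))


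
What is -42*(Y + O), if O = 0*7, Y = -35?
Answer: 1470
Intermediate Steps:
O = 0
-42*(Y + O) = -42*(-35 + 0) = -42*(-35) = 1470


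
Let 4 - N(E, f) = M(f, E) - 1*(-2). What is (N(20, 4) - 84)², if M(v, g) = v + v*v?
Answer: 10404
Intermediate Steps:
M(v, g) = v + v²
N(E, f) = 2 - f*(1 + f) (N(E, f) = 4 - (f*(1 + f) - 1*(-2)) = 4 - (f*(1 + f) + 2) = 4 - (2 + f*(1 + f)) = 4 + (-2 - f*(1 + f)) = 2 - f*(1 + f))
(N(20, 4) - 84)² = ((2 - 1*4*(1 + 4)) - 84)² = ((2 - 1*4*5) - 84)² = ((2 - 20) - 84)² = (-18 - 84)² = (-102)² = 10404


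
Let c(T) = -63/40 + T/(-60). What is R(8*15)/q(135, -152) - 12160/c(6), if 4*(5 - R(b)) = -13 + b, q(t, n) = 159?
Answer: 103114857/14204 ≈ 7259.6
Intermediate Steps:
c(T) = -63/40 - T/60 (c(T) = -63*1/40 + T*(-1/60) = -63/40 - T/60)
R(b) = 33/4 - b/4 (R(b) = 5 - (-13 + b)/4 = 5 + (13/4 - b/4) = 33/4 - b/4)
R(8*15)/q(135, -152) - 12160/c(6) = (33/4 - 2*15)/159 - 12160/(-63/40 - 1/60*6) = (33/4 - ¼*120)*(1/159) - 12160/(-63/40 - ⅒) = (33/4 - 30)*(1/159) - 12160/(-67/40) = -87/4*1/159 - 12160*(-40/67) = -29/212 + 486400/67 = 103114857/14204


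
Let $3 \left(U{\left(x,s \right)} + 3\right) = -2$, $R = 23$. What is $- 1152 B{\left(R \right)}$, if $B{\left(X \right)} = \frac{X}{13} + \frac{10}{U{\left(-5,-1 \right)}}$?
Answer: $\frac{157824}{143} \approx 1103.7$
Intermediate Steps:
$U{\left(x,s \right)} = - \frac{11}{3}$ ($U{\left(x,s \right)} = -3 + \frac{1}{3} \left(-2\right) = -3 - \frac{2}{3} = - \frac{11}{3}$)
$B{\left(X \right)} = - \frac{30}{11} + \frac{X}{13}$ ($B{\left(X \right)} = \frac{X}{13} + \frac{10}{- \frac{11}{3}} = X \frac{1}{13} + 10 \left(- \frac{3}{11}\right) = \frac{X}{13} - \frac{30}{11} = - \frac{30}{11} + \frac{X}{13}$)
$- 1152 B{\left(R \right)} = - 1152 \left(- \frac{30}{11} + \frac{1}{13} \cdot 23\right) = - 1152 \left(- \frac{30}{11} + \frac{23}{13}\right) = \left(-1152\right) \left(- \frac{137}{143}\right) = \frac{157824}{143}$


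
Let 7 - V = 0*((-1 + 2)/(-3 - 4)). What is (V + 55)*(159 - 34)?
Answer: 7750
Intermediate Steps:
V = 7 (V = 7 - 0*(-1 + 2)/(-3 - 4) = 7 - 0*1/(-7) = 7 - 0*1*(-⅐) = 7 - 0*(-1)/7 = 7 - 1*0 = 7 + 0 = 7)
(V + 55)*(159 - 34) = (7 + 55)*(159 - 34) = 62*125 = 7750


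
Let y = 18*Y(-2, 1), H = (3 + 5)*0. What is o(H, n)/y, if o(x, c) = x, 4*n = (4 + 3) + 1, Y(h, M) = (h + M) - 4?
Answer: 0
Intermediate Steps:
H = 0 (H = 8*0 = 0)
Y(h, M) = -4 + M + h (Y(h, M) = (M + h) - 4 = -4 + M + h)
n = 2 (n = ((4 + 3) + 1)/4 = (7 + 1)/4 = (¼)*8 = 2)
y = -90 (y = 18*(-4 + 1 - 2) = 18*(-5) = -90)
o(H, n)/y = 0/(-90) = 0*(-1/90) = 0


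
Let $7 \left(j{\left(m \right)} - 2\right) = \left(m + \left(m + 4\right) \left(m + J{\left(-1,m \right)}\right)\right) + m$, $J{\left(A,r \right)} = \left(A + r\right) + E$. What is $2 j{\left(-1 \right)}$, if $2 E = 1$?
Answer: $\frac{9}{7} \approx 1.2857$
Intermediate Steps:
$E = \frac{1}{2}$ ($E = \frac{1}{2} \cdot 1 = \frac{1}{2} \approx 0.5$)
$J{\left(A,r \right)} = \frac{1}{2} + A + r$ ($J{\left(A,r \right)} = \left(A + r\right) + \frac{1}{2} = \frac{1}{2} + A + r$)
$j{\left(m \right)} = 2 + \frac{2 m}{7} + \frac{\left(4 + m\right) \left(- \frac{1}{2} + 2 m\right)}{7}$ ($j{\left(m \right)} = 2 + \frac{\left(m + \left(m + 4\right) \left(m + \left(\frac{1}{2} - 1 + m\right)\right)\right) + m}{7} = 2 + \frac{\left(m + \left(4 + m\right) \left(m + \left(- \frac{1}{2} + m\right)\right)\right) + m}{7} = 2 + \frac{\left(m + \left(4 + m\right) \left(- \frac{1}{2} + 2 m\right)\right) + m}{7} = 2 + \frac{2 m + \left(4 + m\right) \left(- \frac{1}{2} + 2 m\right)}{7} = 2 + \left(\frac{2 m}{7} + \frac{\left(4 + m\right) \left(- \frac{1}{2} + 2 m\right)}{7}\right) = 2 + \frac{2 m}{7} + \frac{\left(4 + m\right) \left(- \frac{1}{2} + 2 m\right)}{7}$)
$2 j{\left(-1 \right)} = 2 \left(\frac{12}{7} + \frac{2 \left(-1\right)^{2}}{7} + \frac{19}{14} \left(-1\right)\right) = 2 \left(\frac{12}{7} + \frac{2}{7} \cdot 1 - \frac{19}{14}\right) = 2 \left(\frac{12}{7} + \frac{2}{7} - \frac{19}{14}\right) = 2 \cdot \frac{9}{14} = \frac{9}{7}$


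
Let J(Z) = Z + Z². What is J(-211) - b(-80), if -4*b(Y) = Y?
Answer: 44290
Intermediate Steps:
b(Y) = -Y/4
J(-211) - b(-80) = -211*(1 - 211) - (-1)*(-80)/4 = -211*(-210) - 1*20 = 44310 - 20 = 44290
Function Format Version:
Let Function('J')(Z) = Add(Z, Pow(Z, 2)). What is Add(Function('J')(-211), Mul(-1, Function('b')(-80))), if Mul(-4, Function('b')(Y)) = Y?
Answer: 44290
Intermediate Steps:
Function('b')(Y) = Mul(Rational(-1, 4), Y)
Add(Function('J')(-211), Mul(-1, Function('b')(-80))) = Add(Mul(-211, Add(1, -211)), Mul(-1, Mul(Rational(-1, 4), -80))) = Add(Mul(-211, -210), Mul(-1, 20)) = Add(44310, -20) = 44290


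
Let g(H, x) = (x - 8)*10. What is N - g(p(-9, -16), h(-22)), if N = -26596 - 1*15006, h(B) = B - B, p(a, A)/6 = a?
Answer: -41522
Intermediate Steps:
p(a, A) = 6*a
h(B) = 0
g(H, x) = -80 + 10*x (g(H, x) = (-8 + x)*10 = -80 + 10*x)
N = -41602 (N = -26596 - 15006 = -41602)
N - g(p(-9, -16), h(-22)) = -41602 - (-80 + 10*0) = -41602 - (-80 + 0) = -41602 - 1*(-80) = -41602 + 80 = -41522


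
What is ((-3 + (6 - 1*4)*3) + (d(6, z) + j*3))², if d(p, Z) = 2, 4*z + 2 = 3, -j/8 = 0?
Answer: 25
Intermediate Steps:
j = 0 (j = -8*0 = 0)
z = ¼ (z = -½ + (¼)*3 = -½ + ¾ = ¼ ≈ 0.25000)
((-3 + (6 - 1*4)*3) + (d(6, z) + j*3))² = ((-3 + (6 - 1*4)*3) + (2 + 0*3))² = ((-3 + (6 - 4)*3) + (2 + 0))² = ((-3 + 2*3) + 2)² = ((-3 + 6) + 2)² = (3 + 2)² = 5² = 25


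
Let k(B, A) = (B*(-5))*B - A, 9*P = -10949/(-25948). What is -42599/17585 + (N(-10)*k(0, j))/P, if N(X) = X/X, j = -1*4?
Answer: 15960224429/192538165 ≈ 82.894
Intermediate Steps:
j = -4
P = 10949/233532 (P = (-10949/(-25948))/9 = (-10949*(-1/25948))/9 = (⅑)*(10949/25948) = 10949/233532 ≈ 0.046884)
k(B, A) = -A - 5*B² (k(B, A) = (-5*B)*B - A = -5*B² - A = -A - 5*B²)
N(X) = 1
-42599/17585 + (N(-10)*k(0, j))/P = -42599/17585 + (1*(-1*(-4) - 5*0²))/(10949/233532) = -42599*1/17585 + (1*(4 - 5*0))*(233532/10949) = -42599/17585 + (1*(4 + 0))*(233532/10949) = -42599/17585 + (1*4)*(233532/10949) = -42599/17585 + 4*(233532/10949) = -42599/17585 + 934128/10949 = 15960224429/192538165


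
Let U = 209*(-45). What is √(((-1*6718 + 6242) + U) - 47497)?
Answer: I*√57378 ≈ 239.54*I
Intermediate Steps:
U = -9405
√(((-1*6718 + 6242) + U) - 47497) = √(((-1*6718 + 6242) - 9405) - 47497) = √(((-6718 + 6242) - 9405) - 47497) = √((-476 - 9405) - 47497) = √(-9881 - 47497) = √(-57378) = I*√57378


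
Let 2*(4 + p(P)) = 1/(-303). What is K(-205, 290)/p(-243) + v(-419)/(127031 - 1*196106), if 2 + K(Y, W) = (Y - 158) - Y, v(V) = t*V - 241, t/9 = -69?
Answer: 242684554/6700275 ≈ 36.220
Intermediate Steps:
t = -621 (t = 9*(-69) = -621)
v(V) = -241 - 621*V (v(V) = -621*V - 241 = -241 - 621*V)
p(P) = -2425/606 (p(P) = -4 + (½)/(-303) = -4 + (½)*(-1/303) = -4 - 1/606 = -2425/606)
K(Y, W) = -160 (K(Y, W) = -2 + ((Y - 158) - Y) = -2 + ((-158 + Y) - Y) = -2 - 158 = -160)
K(-205, 290)/p(-243) + v(-419)/(127031 - 1*196106) = -160/(-2425/606) + (-241 - 621*(-419))/(127031 - 1*196106) = -160*(-606/2425) + (-241 + 260199)/(127031 - 196106) = 19392/485 + 259958/(-69075) = 19392/485 + 259958*(-1/69075) = 19392/485 - 259958/69075 = 242684554/6700275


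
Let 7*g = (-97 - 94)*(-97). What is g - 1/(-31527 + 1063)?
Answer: 80629505/30464 ≈ 2646.7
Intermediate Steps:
g = 18527/7 (g = ((-97 - 94)*(-97))/7 = (-191*(-97))/7 = (1/7)*18527 = 18527/7 ≈ 2646.7)
g - 1/(-31527 + 1063) = 18527/7 - 1/(-31527 + 1063) = 18527/7 - 1/(-30464) = 18527/7 - 1*(-1/30464) = 18527/7 + 1/30464 = 80629505/30464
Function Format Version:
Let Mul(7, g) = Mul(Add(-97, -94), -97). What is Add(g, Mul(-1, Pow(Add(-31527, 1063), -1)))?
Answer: Rational(80629505, 30464) ≈ 2646.7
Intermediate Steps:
g = Rational(18527, 7) (g = Mul(Rational(1, 7), Mul(Add(-97, -94), -97)) = Mul(Rational(1, 7), Mul(-191, -97)) = Mul(Rational(1, 7), 18527) = Rational(18527, 7) ≈ 2646.7)
Add(g, Mul(-1, Pow(Add(-31527, 1063), -1))) = Add(Rational(18527, 7), Mul(-1, Pow(Add(-31527, 1063), -1))) = Add(Rational(18527, 7), Mul(-1, Pow(-30464, -1))) = Add(Rational(18527, 7), Mul(-1, Rational(-1, 30464))) = Add(Rational(18527, 7), Rational(1, 30464)) = Rational(80629505, 30464)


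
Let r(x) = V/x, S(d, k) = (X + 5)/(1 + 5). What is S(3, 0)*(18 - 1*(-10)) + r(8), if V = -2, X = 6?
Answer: 613/12 ≈ 51.083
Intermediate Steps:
S(d, k) = 11/6 (S(d, k) = (6 + 5)/(1 + 5) = 11/6)
r(x) = -2/x
S(3, 0)*(18 - 1*(-10)) + r(8) = 11*(18 - 1*(-10))/6 - 2/8 = 11*(18 + 10)/6 - 2*⅛ = (11/6)*28 - ¼ = 154/3 - ¼ = 613/12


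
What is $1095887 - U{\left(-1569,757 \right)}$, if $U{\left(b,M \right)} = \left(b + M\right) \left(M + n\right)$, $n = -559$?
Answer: $1256663$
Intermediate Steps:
$U{\left(b,M \right)} = \left(-559 + M\right) \left(M + b\right)$ ($U{\left(b,M \right)} = \left(b + M\right) \left(M - 559\right) = \left(M + b\right) \left(-559 + M\right) = \left(-559 + M\right) \left(M + b\right)$)
$1095887 - U{\left(-1569,757 \right)} = 1095887 - \left(757^{2} - 423163 - -877071 + 757 \left(-1569\right)\right) = 1095887 - \left(573049 - 423163 + 877071 - 1187733\right) = 1095887 - -160776 = 1095887 + 160776 = 1256663$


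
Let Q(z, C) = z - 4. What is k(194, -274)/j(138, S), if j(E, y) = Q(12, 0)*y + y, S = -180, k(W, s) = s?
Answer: 137/810 ≈ 0.16914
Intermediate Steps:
Q(z, C) = -4 + z
j(E, y) = 9*y (j(E, y) = (-4 + 12)*y + y = 8*y + y = 9*y)
k(194, -274)/j(138, S) = -274/(9*(-180)) = -274/(-1620) = -274*(-1/1620) = 137/810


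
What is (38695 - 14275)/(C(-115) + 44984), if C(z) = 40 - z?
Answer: 24420/45139 ≈ 0.54100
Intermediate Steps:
(38695 - 14275)/(C(-115) + 44984) = (38695 - 14275)/((40 - 1*(-115)) + 44984) = 24420/((40 + 115) + 44984) = 24420/(155 + 44984) = 24420/45139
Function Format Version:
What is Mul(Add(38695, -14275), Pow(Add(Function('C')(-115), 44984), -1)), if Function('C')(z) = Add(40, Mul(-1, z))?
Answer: Rational(24420, 45139) ≈ 0.54100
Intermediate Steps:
Mul(Add(38695, -14275), Pow(Add(Function('C')(-115), 44984), -1)) = Mul(Add(38695, -14275), Pow(Add(Add(40, Mul(-1, -115)), 44984), -1)) = Mul(24420, Pow(Add(Add(40, 115), 44984), -1)) = Mul(24420, Pow(Add(155, 44984), -1)) = Mul(24420, Pow(45139, -1)) = Mul(24420, Rational(1, 45139)) = Rational(24420, 45139)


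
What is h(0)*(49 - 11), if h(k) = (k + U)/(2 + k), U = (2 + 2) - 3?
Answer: 19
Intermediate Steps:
U = 1 (U = 4 - 3 = 1)
h(k) = (1 + k)/(2 + k) (h(k) = (k + 1)/(2 + k) = (1 + k)/(2 + k))
h(0)*(49 - 11) = ((1 + 0)/(2 + 0))*(49 - 11) = (1/2)*38 = 19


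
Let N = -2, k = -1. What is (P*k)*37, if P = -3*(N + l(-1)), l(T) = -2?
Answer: -444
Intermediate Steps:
P = 12 (P = -3*(-2 - 2) = -3*(-4) = 12)
(P*k)*37 = (12*(-1))*37 = -12*37 = -444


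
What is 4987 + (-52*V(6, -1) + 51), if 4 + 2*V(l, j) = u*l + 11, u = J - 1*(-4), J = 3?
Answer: 3764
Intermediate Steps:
u = 7 (u = 3 - 1*(-4) = 3 + 4 = 7)
V(l, j) = 7/2 + 7*l/2 (V(l, j) = -2 + (7*l + 11)/2 = -2 + (11 + 7*l)/2 = -2 + (11/2 + 7*l/2) = 7/2 + 7*l/2)
4987 + (-52*V(6, -1) + 51) = 4987 + (-52*(7/2 + (7/2)*6) + 51) = 4987 + (-52*(7/2 + 21) + 51) = 4987 + (-52*49/2 + 51) = 4987 + (-1274 + 51) = 4987 - 1223 = 3764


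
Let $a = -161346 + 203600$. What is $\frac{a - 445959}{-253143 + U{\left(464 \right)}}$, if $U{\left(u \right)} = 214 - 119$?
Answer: $\frac{403705}{253048} \approx 1.5954$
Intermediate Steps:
$a = 42254$
$U{\left(u \right)} = 95$ ($U{\left(u \right)} = 214 - 119 = 95$)
$\frac{a - 445959}{-253143 + U{\left(464 \right)}} = \frac{42254 - 445959}{-253143 + 95} = - \frac{403705}{-253048} = \left(-403705\right) \left(- \frac{1}{253048}\right) = \frac{403705}{253048}$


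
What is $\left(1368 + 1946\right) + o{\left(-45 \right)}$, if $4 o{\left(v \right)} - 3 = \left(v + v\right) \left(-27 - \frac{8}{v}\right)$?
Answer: $\frac{15673}{4} \approx 3918.3$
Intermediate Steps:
$o{\left(v \right)} = \frac{3}{4} + \frac{v \left(-27 - \frac{8}{v}\right)}{2}$ ($o{\left(v \right)} = \frac{3}{4} + \frac{\left(v + v\right) \left(-27 - \frac{8}{v}\right)}{4} = \frac{3}{4} + \frac{2 v \left(-27 - \frac{8}{v}\right)}{4} = \frac{3}{4} + \frac{v \left(-27 - \frac{8}{v}\right)}{2}$)
$\left(1368 + 1946\right) + o{\left(-45 \right)} = \left(1368 + 1946\right) - - \frac{2417}{4} = 3314 + \left(- \frac{13}{4} + \frac{1215}{2}\right) = 3314 + \frac{2417}{4} = \frac{15673}{4}$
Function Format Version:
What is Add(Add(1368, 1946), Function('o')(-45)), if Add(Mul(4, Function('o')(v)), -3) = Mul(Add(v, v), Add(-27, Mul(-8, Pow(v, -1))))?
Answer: Rational(15673, 4) ≈ 3918.3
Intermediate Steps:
Function('o')(v) = Add(Rational(3, 4), Mul(Rational(1, 2), v, Add(-27, Mul(-8, Pow(v, -1))))) (Function('o')(v) = Add(Rational(3, 4), Mul(Rational(1, 4), Mul(Add(v, v), Add(-27, Mul(-8, Pow(v, -1)))))) = Add(Rational(3, 4), Mul(Rational(1, 4), Mul(Mul(2, v), Add(-27, Mul(-8, Pow(v, -1)))))) = Add(Rational(3, 4), Mul(Rational(1, 4), Mul(2, v, Add(-27, Mul(-8, Pow(v, -1)))))) = Add(Rational(3, 4), Mul(Rational(1, 2), v, Add(-27, Mul(-8, Pow(v, -1))))))
Add(Add(1368, 1946), Function('o')(-45)) = Add(Add(1368, 1946), Add(Rational(-13, 4), Mul(Rational(-27, 2), -45))) = Add(3314, Add(Rational(-13, 4), Rational(1215, 2))) = Add(3314, Rational(2417, 4)) = Rational(15673, 4)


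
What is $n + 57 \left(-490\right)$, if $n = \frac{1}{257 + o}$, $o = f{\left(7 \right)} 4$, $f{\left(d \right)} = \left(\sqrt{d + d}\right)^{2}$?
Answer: $- \frac{8742089}{313} \approx -27930.0$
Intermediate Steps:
$f{\left(d \right)} = 2 d$ ($f{\left(d \right)} = \left(\sqrt{2 d}\right)^{2} = \left(\sqrt{2} \sqrt{d}\right)^{2} = 2 d$)
$o = 56$ ($o = 2 \cdot 7 \cdot 4 = 14 \cdot 4 = 56$)
$n = \frac{1}{313}$ ($n = \frac{1}{257 + 56} = \frac{1}{313} \approx 0.0031949$)
$n + 57 \left(-490\right) = \frac{1}{313} + 57 \left(-490\right) = \frac{1}{313} - 27930 = - \frac{8742089}{313}$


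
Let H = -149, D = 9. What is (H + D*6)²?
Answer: 9025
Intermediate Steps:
(H + D*6)² = (-149 + 9*6)² = (-149 + 54)² = (-95)² = 9025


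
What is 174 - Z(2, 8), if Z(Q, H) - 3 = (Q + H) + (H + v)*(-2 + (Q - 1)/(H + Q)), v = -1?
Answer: 1743/10 ≈ 174.30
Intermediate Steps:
Z(Q, H) = 3 + H + Q + (-1 + H)*(-2 + (-1 + Q)/(H + Q)) (Z(Q, H) = 3 + ((Q + H) + (H - 1)*(-2 + (Q - 1)/(H + Q))) = 3 + ((H + Q) + (-1 + H)*(-2 + (-1 + Q)/(H + Q))) = 3 + (H + Q + (-1 + H)*(-2 + (-1 + Q)/(H + Q))) = 3 + H + Q + (-1 + H)*(-2 + (-1 + Q)/(H + Q)))
174 - Z(2, 8) = 174 - (1 + 2**2 - 1*8**2 + 4*8 + 4*2 + 8*2)/(8 + 2) = 174 - (1 + 4 - 1*64 + 32 + 8 + 16)/10 = 174 - (1 + 4 - 64 + 32 + 8 + 16)/10 = 174 - (-3)/10 = 174 - 1*(-3/10) = 174 + 3/10 = 1743/10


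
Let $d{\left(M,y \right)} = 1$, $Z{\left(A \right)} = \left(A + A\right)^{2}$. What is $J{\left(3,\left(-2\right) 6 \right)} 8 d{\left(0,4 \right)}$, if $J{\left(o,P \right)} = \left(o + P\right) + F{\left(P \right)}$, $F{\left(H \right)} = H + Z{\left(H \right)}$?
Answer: $4440$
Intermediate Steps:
$Z{\left(A \right)} = 4 A^{2}$ ($Z{\left(A \right)} = \left(2 A\right)^{2} = 4 A^{2}$)
$F{\left(H \right)} = H + 4 H^{2}$
$J{\left(o,P \right)} = P + o + P \left(1 + 4 P\right)$ ($J{\left(o,P \right)} = \left(o + P\right) + P \left(1 + 4 P\right) = \left(P + o\right) + P \left(1 + 4 P\right) = P + o + P \left(1 + 4 P\right)$)
$J{\left(3,\left(-2\right) 6 \right)} 8 d{\left(0,4 \right)} = \left(3 + 2 \left(\left(-2\right) 6\right) + 4 \left(\left(-2\right) 6\right)^{2}\right) 8 \cdot 1 = \left(3 + 2 \left(-12\right) + 4 \left(-12\right)^{2}\right) 8 \cdot 1 = \left(3 - 24 + 4 \cdot 144\right) 8 \cdot 1 = \left(3 - 24 + 576\right) 8 \cdot 1 = 555 \cdot 8 \cdot 1 = 4440 \cdot 1 = 4440$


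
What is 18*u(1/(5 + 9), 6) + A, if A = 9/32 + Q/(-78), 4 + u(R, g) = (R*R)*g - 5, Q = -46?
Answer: -9819665/61152 ≈ -160.58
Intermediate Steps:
u(R, g) = -9 + g*R² (u(R, g) = -4 + ((R*R)*g - 5) = -4 + (R²*g - 5) = -4 + (g*R² - 5) = -4 + (-5 + g*R²) = -9 + g*R²)
A = 1087/1248 (A = 9/32 - 46/(-78) = 9*(1/32) - 46*(-1/78) = 9/32 + 23/39 = 1087/1248 ≈ 0.87099)
18*u(1/(5 + 9), 6) + A = 18*(-9 + 6*(1/(5 + 9))²) + 1087/1248 = 18*(-9 + 6*(1/14)²) + 1087/1248 = 18*(-9 + 6*(1/196)) + 1087/1248 = 18*(-9 + 3/98) + 1087/1248 = 18*(-879/98) + 1087/1248 = -7911/49 + 1087/1248 = -9819665/61152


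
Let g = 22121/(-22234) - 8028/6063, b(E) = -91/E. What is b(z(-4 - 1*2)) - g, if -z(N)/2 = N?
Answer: -1419310237/269609484 ≈ -5.2643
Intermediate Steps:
z(N) = -2*N
g = -104204725/44934914 (g = 22121*(-1/22234) - 8028*1/6063 = -22121/22234 - 2676/2021 = -104204725/44934914 ≈ -2.3190)
b(z(-4 - 1*2)) - g = -91*(-1/(2*(-4 - 1*2))) - 1*(-104204725/44934914) = -91*(-1/(2*(-4 - 2))) + 104204725/44934914 = -91/((-2*(-6))) + 104204725/44934914 = -91/12 + 104204725/44934914 = -1419310237/269609484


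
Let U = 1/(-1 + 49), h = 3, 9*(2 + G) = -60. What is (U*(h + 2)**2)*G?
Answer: -325/72 ≈ -4.5139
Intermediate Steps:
G = -26/3 (G = -2 + (1/9)*(-60) = -2 - 20/3 = -26/3 ≈ -8.6667)
U = 1/48 ≈ 0.020833
(U*(h + 2)**2)*G = ((3 + 2)**2/48)*(-26/3) = ((1/48)*5**2)*(-26/3) = ((1/48)*25)*(-26/3) = (25/48)*(-26/3) = -325/72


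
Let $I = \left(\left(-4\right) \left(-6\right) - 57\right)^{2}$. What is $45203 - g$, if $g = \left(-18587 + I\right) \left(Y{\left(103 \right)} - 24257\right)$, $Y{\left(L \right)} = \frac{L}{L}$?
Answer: $-424386285$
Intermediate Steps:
$Y{\left(L \right)} = 1$
$I = 1089$ ($I = \left(24 - 57\right)^{2} = \left(-33\right)^{2} = 1089$)
$g = 424431488$ ($g = \left(-18587 + 1089\right) \left(1 - 24257\right) = \left(-17498\right) \left(-24256\right) = 424431488$)
$45203 - g = 45203 - 424431488 = -424386285$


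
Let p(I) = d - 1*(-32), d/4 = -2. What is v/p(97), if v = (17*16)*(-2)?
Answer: -68/3 ≈ -22.667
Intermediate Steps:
d = -8 (d = 4*(-2) = -8)
v = -544 (v = 272*(-2) = -544)
p(I) = 24 (p(I) = -8 - 1*(-32) = -8 + 32 = 24)
v/p(97) = -544/24 = -544*1/24 = -68/3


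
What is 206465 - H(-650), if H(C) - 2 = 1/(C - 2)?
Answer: 134613877/652 ≈ 2.0646e+5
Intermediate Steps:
H(C) = 2 + 1/(-2 + C) (H(C) = 2 + 1/(C - 2) = 2 + 1/(-2 + C))
206465 - H(-650) = 206465 - (-3 + 2*(-650))/(-2 - 650) = 206465 - (-3 - 1300)/(-652) = 206465 - (-1)*(-1303)/652 = 206465 - 1*1303/652 = 206465 - 1303/652 = 134613877/652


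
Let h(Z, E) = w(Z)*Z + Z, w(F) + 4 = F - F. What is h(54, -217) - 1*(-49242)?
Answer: 49080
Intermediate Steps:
w(F) = -4 (w(F) = -4 + (F - F) = -4 + 0 = -4)
h(Z, E) = -3*Z (h(Z, E) = -4*Z + Z = -3*Z)
h(54, -217) - 1*(-49242) = -3*54 - 1*(-49242) = -162 + 49242 = 49080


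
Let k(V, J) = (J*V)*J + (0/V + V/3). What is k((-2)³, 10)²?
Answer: 5798464/9 ≈ 6.4427e+5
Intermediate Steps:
k(V, J) = V/3 + V*J² (k(V, J) = V*J² + (0 + V*(⅓)) = V*J² + (0 + V/3) = V*J² + V/3 = V/3 + V*J²)
k((-2)³, 10)² = ((-2)³*(⅓ + 10²))² = (-8*(⅓ + 100))² = (-8*301/3)² = (-2408/3)² = 5798464/9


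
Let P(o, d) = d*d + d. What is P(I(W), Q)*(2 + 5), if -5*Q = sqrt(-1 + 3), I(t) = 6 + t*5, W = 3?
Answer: 14/25 - 7*sqrt(2)/5 ≈ -1.4199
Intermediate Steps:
I(t) = 6 + 5*t
Q = -sqrt(2)/5 (Q = -sqrt(-1 + 3)/5 = -sqrt(2)/5 ≈ -0.28284)
P(o, d) = d + d**2 (P(o, d) = d**2 + d = d + d**2)
P(I(W), Q)*(2 + 5) = ((-sqrt(2)/5)*(1 - sqrt(2)/5))*(2 + 5) = -sqrt(2)*(1 - sqrt(2)/5)/5*7 = -7*sqrt(2)*(1 - sqrt(2)/5)/5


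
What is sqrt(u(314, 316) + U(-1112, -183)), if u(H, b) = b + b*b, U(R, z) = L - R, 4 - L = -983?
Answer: sqrt(102271) ≈ 319.80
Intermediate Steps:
L = 987 (L = 4 - 1*(-983) = 4 + 983 = 987)
U(R, z) = 987 - R
u(H, b) = b + b**2
sqrt(u(314, 316) + U(-1112, -183)) = sqrt(316*(1 + 316) + (987 - 1*(-1112))) = sqrt(316*317 + (987 + 1112)) = sqrt(100172 + 2099) = sqrt(102271)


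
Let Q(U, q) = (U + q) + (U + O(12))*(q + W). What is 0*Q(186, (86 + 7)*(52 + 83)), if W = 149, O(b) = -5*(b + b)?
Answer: 0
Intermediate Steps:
O(b) = -10*b
Q(U, q) = U + q + (-120 + U)*(149 + q) (Q(U, q) = (U + q) + (U - 10*12)*(q + 149) = (U + q) + (U - 120)*(149 + q) = (U + q) + (-120 + U)*(149 + q) = U + q + (-120 + U)*(149 + q))
0*Q(186, (86 + 7)*(52 + 83)) = 0*(-17880 - 119*(86 + 7)*(52 + 83) + 150*186 + 186*((86 + 7)*(52 + 83))) = 0*(-17880 - 11067*135 + 27900 + 186*(93*135)) = 0*(-17880 - 119*12555 + 27900 + 186*12555) = 0*(-17880 - 1494045 + 27900 + 2335230) = 0*851205 = 0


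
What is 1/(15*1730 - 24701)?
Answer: 1/1249 ≈ 0.00080064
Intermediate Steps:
1/(15*1730 - 24701) = 1/(25950 - 24701) = 1/1249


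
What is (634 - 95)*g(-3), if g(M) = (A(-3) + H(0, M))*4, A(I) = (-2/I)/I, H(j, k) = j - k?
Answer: 53900/9 ≈ 5988.9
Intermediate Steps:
A(I) = -2/I²
g(M) = -8/9 - 4*M (g(M) = (-2/(-3)² + (0 - M))*4 = (-2*⅑ - M)*4 = (-2/9 - M)*4 = -8/9 - 4*M)
(634 - 95)*g(-3) = (634 - 95)*(-8/9 - 4*(-3)) = 539*(-8/9 + 12) = 539*(100/9) = 53900/9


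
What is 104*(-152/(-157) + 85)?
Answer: 1403688/157 ≈ 8940.7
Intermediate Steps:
104*(-152/(-157) + 85) = 104*(-152*(-1/157) + 85) = 104*(152/157 + 85) = 104*(13497/157) = 1403688/157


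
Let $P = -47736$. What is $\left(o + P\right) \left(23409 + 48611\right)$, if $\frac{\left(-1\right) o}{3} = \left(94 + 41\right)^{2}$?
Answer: $-7375640220$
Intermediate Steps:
$o = -54675$ ($o = - 3 \left(94 + 41\right)^{2} = - 3 \cdot 135^{2} = \left(-3\right) 18225 = -54675$)
$\left(o + P\right) \left(23409 + 48611\right) = \left(-54675 - 47736\right) \left(23409 + 48611\right) = \left(-102411\right) 72020 = -7375640220$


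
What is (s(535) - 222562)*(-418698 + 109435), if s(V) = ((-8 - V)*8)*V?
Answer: 787569774326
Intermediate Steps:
s(V) = V*(-64 - 8*V) (s(V) = (-64 - 8*V)*V = V*(-64 - 8*V))
(s(535) - 222562)*(-418698 + 109435) = (-8*535*(8 + 535) - 222562)*(-418698 + 109435) = (-8*535*543 - 222562)*(-309263) = (-2324040 - 222562)*(-309263) = -2546602*(-309263) = 787569774326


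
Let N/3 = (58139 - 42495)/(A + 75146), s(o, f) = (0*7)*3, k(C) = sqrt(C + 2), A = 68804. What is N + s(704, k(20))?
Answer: 23466/71975 ≈ 0.32603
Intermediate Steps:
k(C) = sqrt(2 + C)
s(o, f) = 0 (s(o, f) = 0*3 = 0)
N = 23466/71975 (N = 3*((58139 - 42495)/(68804 + 75146)) = 3*(15644/143950) = 3*(15644*(1/143950)) = 3*(7822/71975) = 23466/71975 ≈ 0.32603)
N + s(704, k(20)) = 23466/71975 + 0 = 23466/71975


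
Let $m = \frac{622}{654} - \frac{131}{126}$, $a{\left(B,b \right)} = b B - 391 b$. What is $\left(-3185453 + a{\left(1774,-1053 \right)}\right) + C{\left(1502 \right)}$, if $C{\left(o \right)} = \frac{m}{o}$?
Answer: $- \frac{95752232597153}{20628468} \approx -4.6418 \cdot 10^{6}$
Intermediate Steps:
$a{\left(B,b \right)} = - 391 b + B b$ ($a{\left(B,b \right)} = B b - 391 b = - 391 b + B b$)
$m = - \frac{1217}{13734}$ ($m = 622 \cdot \frac{1}{654} - \frac{131}{126} = \frac{311}{327} - \frac{131}{126} = - \frac{1217}{13734} \approx -0.088612$)
$C{\left(o \right)} = - \frac{1217}{13734 o}$
$\left(-3185453 + a{\left(1774,-1053 \right)}\right) + C{\left(1502 \right)} = \left(-3185453 - 1053 \left(-391 + 1774\right)\right) - \frac{1217}{13734 \cdot 1502} = \left(-3185453 - 1456299\right) - \frac{1217}{20628468} = -4641752 - \frac{1217}{20628468} = - \frac{95752232597153}{20628468}$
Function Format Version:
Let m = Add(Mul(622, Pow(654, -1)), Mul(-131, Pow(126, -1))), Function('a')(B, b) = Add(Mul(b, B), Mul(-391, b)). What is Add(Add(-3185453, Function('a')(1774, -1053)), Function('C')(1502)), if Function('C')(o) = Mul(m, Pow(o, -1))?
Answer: Rational(-95752232597153, 20628468) ≈ -4.6418e+6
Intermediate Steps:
Function('a')(B, b) = Add(Mul(-391, b), Mul(B, b)) (Function('a')(B, b) = Add(Mul(B, b), Mul(-391, b)) = Add(Mul(-391, b), Mul(B, b)))
m = Rational(-1217, 13734) (m = Add(Mul(622, Rational(1, 654)), Mul(-131, Rational(1, 126))) = Add(Rational(311, 327), Rational(-131, 126)) = Rational(-1217, 13734) ≈ -0.088612)
Function('C')(o) = Mul(Rational(-1217, 13734), Pow(o, -1))
Add(Add(-3185453, Function('a')(1774, -1053)), Function('C')(1502)) = Add(Add(-3185453, Mul(-1053, Add(-391, 1774))), Mul(Rational(-1217, 13734), Pow(1502, -1))) = Add(Add(-3185453, Mul(-1053, 1383)), Mul(Rational(-1217, 13734), Rational(1, 1502))) = Add(Add(-3185453, -1456299), Rational(-1217, 20628468)) = Add(-4641752, Rational(-1217, 20628468)) = Rational(-95752232597153, 20628468)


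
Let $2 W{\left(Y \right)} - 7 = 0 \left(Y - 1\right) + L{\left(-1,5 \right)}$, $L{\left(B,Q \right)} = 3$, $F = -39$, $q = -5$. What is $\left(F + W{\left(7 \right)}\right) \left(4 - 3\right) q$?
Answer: $170$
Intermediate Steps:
$W{\left(Y \right)} = 5$ ($W{\left(Y \right)} = \frac{7}{2} + \frac{0 \left(Y - 1\right) + 3}{2} = \frac{7}{2} + \frac{0 \left(-1 + Y\right) + 3}{2} = \frac{7}{2} + \frac{0 + 3}{2} = \frac{7}{2} + \frac{1}{2} \cdot 3 = \frac{7}{2} + \frac{3}{2} = 5$)
$\left(F + W{\left(7 \right)}\right) \left(4 - 3\right) q = \left(-39 + 5\right) \left(4 - 3\right) \left(-5\right) = - 34 \cdot 1 \left(-5\right) = \left(-34\right) \left(-5\right) = 170$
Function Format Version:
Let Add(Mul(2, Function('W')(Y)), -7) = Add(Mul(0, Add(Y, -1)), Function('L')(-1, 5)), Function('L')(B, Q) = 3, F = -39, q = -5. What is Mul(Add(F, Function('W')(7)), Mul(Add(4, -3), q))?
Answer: 170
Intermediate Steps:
Function('W')(Y) = 5 (Function('W')(Y) = Add(Rational(7, 2), Mul(Rational(1, 2), Add(Mul(0, Add(Y, -1)), 3))) = Add(Rational(7, 2), Mul(Rational(1, 2), Add(Mul(0, Add(-1, Y)), 3))) = Add(Rational(7, 2), Mul(Rational(1, 2), Add(0, 3))) = Add(Rational(7, 2), Mul(Rational(1, 2), 3)) = Add(Rational(7, 2), Rational(3, 2)) = 5)
Mul(Add(F, Function('W')(7)), Mul(Add(4, -3), q)) = Mul(Add(-39, 5), Mul(Add(4, -3), -5)) = Mul(-34, Mul(1, -5)) = Mul(-34, -5) = 170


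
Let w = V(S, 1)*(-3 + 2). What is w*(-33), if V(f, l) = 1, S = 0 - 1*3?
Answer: 33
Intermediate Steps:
S = -3 (S = 0 - 3 = -3)
w = -1 (w = 1*(-3 + 2) = 1*(-1) = -1)
w*(-33) = -1*(-33) = 33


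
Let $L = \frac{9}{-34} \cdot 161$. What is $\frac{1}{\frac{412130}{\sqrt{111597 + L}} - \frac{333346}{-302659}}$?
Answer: $- \frac{191330584534441443}{264499112511449423033858} + \frac{18876063038454265 \sqrt{128956866}}{264499112511449423033858} \approx 0.0008097$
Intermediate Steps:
$L = - \frac{1449}{34}$ ($L = 9 \left(- \frac{1}{34}\right) 161 = \left(- \frac{9}{34}\right) 161 = - \frac{1449}{34} \approx -42.618$)
$\frac{1}{\frac{412130}{\sqrt{111597 + L}} - \frac{333346}{-302659}} = \frac{1}{\frac{412130}{\sqrt{111597 - \frac{1449}{34}}} - \frac{333346}{-302659}} = \frac{1}{\frac{412130}{\sqrt{\frac{3792849}{34}}} - - \frac{333346}{302659}} = \frac{1}{\frac{412130}{\frac{1}{34} \sqrt{128956866}} + \frac{333346}{302659}} = \frac{1}{412130 \frac{\sqrt{128956866}}{3792849} + \frac{333346}{302659}} = \frac{1}{\frac{412130 \sqrt{128956866}}{3792849} + \frac{333346}{302659}} = \frac{1}{\frac{333346}{302659} + \frac{412130 \sqrt{128956866}}{3792849}}$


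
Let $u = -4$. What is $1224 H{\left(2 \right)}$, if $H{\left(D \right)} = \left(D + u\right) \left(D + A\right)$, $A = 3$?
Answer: $-12240$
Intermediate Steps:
$H{\left(D \right)} = \left(-4 + D\right) \left(3 + D\right)$ ($H{\left(D \right)} = \left(D - 4\right) \left(D + 3\right) = \left(-4 + D\right) \left(3 + D\right)$)
$1224 H{\left(2 \right)} = 1224 \left(-12 + 2^{2} - 2\right) = 1224 \left(-12 + 4 - 2\right) = 1224 \left(-10\right) = -12240$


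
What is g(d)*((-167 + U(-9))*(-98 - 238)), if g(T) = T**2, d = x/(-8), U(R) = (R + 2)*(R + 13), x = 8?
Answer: 65520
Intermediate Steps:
U(R) = (2 + R)*(13 + R)
d = -1 (d = 8/(-8) = 8*(-1/8) = -1)
g(d)*((-167 + U(-9))*(-98 - 238)) = (-1)**2*((-167 + (26 + (-9)**2 + 15*(-9)))*(-98 - 238)) = 1*((-167 + (26 + 81 - 135))*(-336)) = 1*((-167 - 28)*(-336)) = 1*(-195*(-336)) = 1*65520 = 65520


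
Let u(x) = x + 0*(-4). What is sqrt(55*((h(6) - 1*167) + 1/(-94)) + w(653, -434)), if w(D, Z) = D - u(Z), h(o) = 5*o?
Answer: I*sqrt(56979698)/94 ≈ 80.303*I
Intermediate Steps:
u(x) = x (u(x) = x + 0 = x)
w(D, Z) = D - Z
sqrt(55*((h(6) - 1*167) + 1/(-94)) + w(653, -434)) = sqrt(55*((5*6 - 1*167) + 1/(-94)) + (653 - 1*(-434))) = sqrt(55*((30 - 167) - 1/94) + (653 + 434)) = sqrt(55*(-137 - 1/94) + 1087) = sqrt(55*(-12879/94) + 1087) = sqrt(-708345/94 + 1087) = sqrt(-606167/94) = I*sqrt(56979698)/94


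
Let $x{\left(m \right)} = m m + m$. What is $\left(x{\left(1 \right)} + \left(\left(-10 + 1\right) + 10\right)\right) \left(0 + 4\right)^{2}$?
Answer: $48$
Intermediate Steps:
$x{\left(m \right)} = m + m^{2}$ ($x{\left(m \right)} = m^{2} + m = m + m^{2}$)
$\left(x{\left(1 \right)} + \left(\left(-10 + 1\right) + 10\right)\right) \left(0 + 4\right)^{2} = \left(1 \left(1 + 1\right) + \left(\left(-10 + 1\right) + 10\right)\right) \left(0 + 4\right)^{2} = \left(1 \cdot 2 + \left(-9 + 10\right)\right) 4^{2} = \left(2 + 1\right) 16 = 3 \cdot 16 = 48$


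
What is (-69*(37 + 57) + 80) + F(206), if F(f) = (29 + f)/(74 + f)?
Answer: -358689/56 ≈ -6405.2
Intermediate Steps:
F(f) = (29 + f)/(74 + f)
(-69*(37 + 57) + 80) + F(206) = (-69*(37 + 57) + 80) + (29 + 206)/(74 + 206) = (-69*94 + 80) + 235/280 = (-6486 + 80) + (1/280)*235 = -6406 + 47/56 = -358689/56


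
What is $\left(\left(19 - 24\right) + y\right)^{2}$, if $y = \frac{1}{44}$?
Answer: $\frac{47961}{1936} \approx 24.773$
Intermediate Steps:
$y = \frac{1}{44} \approx 0.022727$
$\left(\left(19 - 24\right) + y\right)^{2} = \left(\left(19 - 24\right) + \frac{1}{44}\right)^{2} = \left(-5 + \frac{1}{44}\right)^{2} = \left(- \frac{219}{44}\right)^{2} = \frac{47961}{1936}$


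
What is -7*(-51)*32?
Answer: 11424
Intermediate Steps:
-7*(-51)*32 = 357*32 = 11424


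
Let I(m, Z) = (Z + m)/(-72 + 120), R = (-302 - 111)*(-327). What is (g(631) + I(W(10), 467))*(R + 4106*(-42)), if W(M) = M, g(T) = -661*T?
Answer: 249587981097/16 ≈ 1.5599e+10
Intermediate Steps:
R = 135051 (R = -413*(-327) = 135051)
I(m, Z) = Z/48 + m/48 (I(m, Z) = (Z + m)/48 = (Z + m)*(1/48) = Z/48 + m/48)
(g(631) + I(W(10), 467))*(R + 4106*(-42)) = (-661*631 + ((1/48)*467 + (1/48)*10))*(135051 + 4106*(-42)) = (-417091 + (467/48 + 5/24))*(135051 - 172452) = (-417091 + 159/16)*(-37401) = -6673297/16*(-37401) = 249587981097/16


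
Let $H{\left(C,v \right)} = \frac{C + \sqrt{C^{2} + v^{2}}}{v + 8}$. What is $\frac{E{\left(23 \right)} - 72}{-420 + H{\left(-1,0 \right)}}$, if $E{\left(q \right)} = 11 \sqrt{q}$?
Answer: $\frac{6}{35} - \frac{11 \sqrt{23}}{420} \approx 0.045823$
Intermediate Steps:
$H{\left(C,v \right)} = \frac{C + \sqrt{C^{2} + v^{2}}}{8 + v}$
$\frac{E{\left(23 \right)} - 72}{-420 + H{\left(-1,0 \right)}} = \frac{11 \sqrt{23} - 72}{-420 + \frac{-1 + \sqrt{\left(-1\right)^{2} + 0^{2}}}{8 + 0}} = \frac{-72 + 11 \sqrt{23}}{-420 + \frac{-1 + \sqrt{1 + 0}}{8}} = \frac{-72 + 11 \sqrt{23}}{-420 + \frac{-1 + \sqrt{1}}{8}} = \frac{-72 + 11 \sqrt{23}}{-420 + \frac{-1 + 1}{8}} = \frac{-72 + 11 \sqrt{23}}{-420 + \frac{1}{8} \cdot 0} = \frac{-72 + 11 \sqrt{23}}{-420 + 0} = \frac{-72 + 11 \sqrt{23}}{-420} = \left(-72 + 11 \sqrt{23}\right) \left(- \frac{1}{420}\right) = \frac{6}{35} - \frac{11 \sqrt{23}}{420}$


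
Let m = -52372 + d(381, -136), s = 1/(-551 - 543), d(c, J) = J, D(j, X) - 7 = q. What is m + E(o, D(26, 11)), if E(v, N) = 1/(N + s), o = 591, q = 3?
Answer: -574383918/10939 ≈ -52508.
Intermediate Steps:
D(j, X) = 10 (D(j, X) = 7 + 3 = 10)
s = -1/1094 (s = 1/(-1094) = -1/1094 ≈ -0.00091408)
E(v, N) = 1/(-1/1094 + N) (E(v, N) = 1/(N - 1/1094) = 1/(-1/1094 + N))
m = -52508 (m = -52372 - 136 = -52508)
m + E(o, D(26, 11)) = -52508 + 1094/(-1 + 1094*10) = -52508 + 1094/(-1 + 10940) = -52508 + 1094/10939 = -574383918/10939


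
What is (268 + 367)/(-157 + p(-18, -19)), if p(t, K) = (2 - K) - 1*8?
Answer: -635/144 ≈ -4.4097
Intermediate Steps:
p(t, K) = -6 - K (p(t, K) = (2 - K) - 8 = -6 - K)
(268 + 367)/(-157 + p(-18, -19)) = (268 + 367)/(-157 + (-6 - 1*(-19))) = 635/(-157 + (-6 + 19)) = 635/(-157 + 13) = 635/(-144) = 635*(-1/144) = -635/144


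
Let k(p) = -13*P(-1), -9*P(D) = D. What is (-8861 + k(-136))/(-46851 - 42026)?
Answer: 79762/799893 ≈ 0.099716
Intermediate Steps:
P(D) = -D/9
k(p) = -13/9 (k(p) = -(-13)*(-1)/9 = -13*⅑ = -13/9)
(-8861 + k(-136))/(-46851 - 42026) = (-8861 - 13/9)/(-46851 - 42026) = -79762/9/(-88877) = -79762/9*(-1/88877) = 79762/799893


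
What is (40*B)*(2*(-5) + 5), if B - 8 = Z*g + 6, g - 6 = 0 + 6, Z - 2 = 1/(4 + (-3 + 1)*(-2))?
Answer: -7900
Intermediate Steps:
Z = 17/8 (Z = 2 + 1/(4 + (-3 + 1)*(-2)) = 2 + 1/(4 - 2*(-2)) = 2 + 1/(4 + 4) = 2 + 1/8 = 2 + ⅛ = 17/8 ≈ 2.1250)
g = 12 (g = 6 + (0 + 6) = 6 + 6 = 12)
B = 79/2 (B = 8 + ((17/8)*12 + 6) = 8 + (51/2 + 6) = 8 + 63/2 = 79/2 ≈ 39.500)
(40*B)*(2*(-5) + 5) = (40*(79/2))*(2*(-5) + 5) = 1580*(-10 + 5) = 1580*(-5) = -7900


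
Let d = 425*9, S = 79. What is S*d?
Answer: 302175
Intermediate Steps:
d = 3825
S*d = 79*3825 = 302175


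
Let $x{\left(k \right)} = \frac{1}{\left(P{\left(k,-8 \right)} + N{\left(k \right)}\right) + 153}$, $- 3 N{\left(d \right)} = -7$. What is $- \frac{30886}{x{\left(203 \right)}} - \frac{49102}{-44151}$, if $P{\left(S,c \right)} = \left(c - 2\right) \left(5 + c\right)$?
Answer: $- \frac{252729340570}{44151} \approx -5.7242 \cdot 10^{6}$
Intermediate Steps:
$N{\left(d \right)} = \frac{7}{3}$ ($N{\left(d \right)} = \left(- \frac{1}{3}\right) \left(-7\right) = \frac{7}{3}$)
$P{\left(S,c \right)} = \left(-2 + c\right) \left(5 + c\right)$
$x{\left(k \right)} = \frac{3}{556}$ ($x{\left(k \right)} = \frac{1}{\left(\left(-10 + \left(-8\right)^{2} + 3 \left(-8\right)\right) + \frac{7}{3}\right) + 153} = \frac{1}{\left(\left(-10 + 64 - 24\right) + \frac{7}{3}\right) + 153} = \frac{1}{\left(30 + \frac{7}{3}\right) + 153} = \frac{1}{\frac{97}{3} + 153} = \frac{1}{\frac{556}{3}} = \frac{3}{556}$)
$- \frac{30886}{x{\left(203 \right)}} - \frac{49102}{-44151} = - \frac{30886}{\frac{3}{556}} - \frac{49102}{-44151} = \left(-30886\right) \frac{556}{3} - - \frac{49102}{44151} = - \frac{17172616}{3} + \frac{49102}{44151} = - \frac{252729340570}{44151}$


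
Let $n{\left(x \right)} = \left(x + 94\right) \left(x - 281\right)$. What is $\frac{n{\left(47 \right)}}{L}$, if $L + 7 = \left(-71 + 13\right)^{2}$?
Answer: $- \frac{3666}{373} \approx -9.8284$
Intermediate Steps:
$n{\left(x \right)} = \left(-281 + x\right) \left(94 + x\right)$ ($n{\left(x \right)} = \left(94 + x\right) \left(-281 + x\right) = \left(-281 + x\right) \left(94 + x\right)$)
$L = 3357$ ($L = -7 + \left(-71 + 13\right)^{2} = -7 + \left(-58\right)^{2} = -7 + 3364 = 3357$)
$\frac{n{\left(47 \right)}}{L} = \frac{-26414 + 47^{2} - 8789}{3357} = \left(-26414 + 2209 - 8789\right) \frac{1}{3357} = \left(-32994\right) \frac{1}{3357} = - \frac{3666}{373}$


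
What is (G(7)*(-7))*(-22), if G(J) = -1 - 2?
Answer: -462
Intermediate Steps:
G(J) = -3
(G(7)*(-7))*(-22) = -3*(-7)*(-22) = 21*(-22) = -462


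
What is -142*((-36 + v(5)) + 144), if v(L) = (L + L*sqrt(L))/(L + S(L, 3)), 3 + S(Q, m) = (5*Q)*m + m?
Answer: -122759/8 - 71*sqrt(5)/8 ≈ -15365.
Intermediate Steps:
S(Q, m) = -3 + m + 5*Q*m (S(Q, m) = -3 + ((5*Q)*m + m) = -3 + (5*Q*m + m) = -3 + (m + 5*Q*m) = -3 + m + 5*Q*m)
v(L) = (L + L**(3/2))/(16*L) (v(L) = (L + L*sqrt(L))/(L + (-3 + 3 + 5*L*3)) = (L + L**(3/2))/(L + (-3 + 3 + 15*L)) = (L + L**(3/2))/(L + 15*L) = (L + L**(3/2))/((16*L)) = (L + L**(3/2))*(1/(16*L)) = (L + L**(3/2))/(16*L))
-142*((-36 + v(5)) + 144) = -142*((-36 + (1/16)*(5 + 5**(3/2))/5) + 144) = -142*((-36 + (1/16)*(1/5)*(5 + 5*sqrt(5))) + 144) = -142*((-36 + (1/16 + sqrt(5)/16)) + 144) = -142*((-575/16 + sqrt(5)/16) + 144) = -142*(1729/16 + sqrt(5)/16) = -122759/8 - 71*sqrt(5)/8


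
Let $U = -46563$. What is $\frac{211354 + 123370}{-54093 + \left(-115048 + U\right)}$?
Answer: $- \frac{83681}{53926} \approx -1.5518$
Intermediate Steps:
$\frac{211354 + 123370}{-54093 + \left(-115048 + U\right)} = \frac{211354 + 123370}{-54093 - 161611} = \frac{334724}{-54093 - 161611} = \frac{334724}{-215704} = 334724 \left(- \frac{1}{215704}\right) = - \frac{83681}{53926}$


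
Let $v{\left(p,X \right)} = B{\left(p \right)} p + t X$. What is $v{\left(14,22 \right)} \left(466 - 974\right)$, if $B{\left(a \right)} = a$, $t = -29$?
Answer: $224536$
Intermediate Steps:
$v{\left(p,X \right)} = p^{2} - 29 X$ ($v{\left(p,X \right)} = p p - 29 X = p^{2} - 29 X$)
$v{\left(14,22 \right)} \left(466 - 974\right) = \left(14^{2} - 638\right) \left(466 - 974\right) = \left(196 - 638\right) \left(-508\right) = \left(-442\right) \left(-508\right) = 224536$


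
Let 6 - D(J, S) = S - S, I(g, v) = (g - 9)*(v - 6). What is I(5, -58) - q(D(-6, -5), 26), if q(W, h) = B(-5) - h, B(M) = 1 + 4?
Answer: 277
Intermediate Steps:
I(g, v) = (-9 + g)*(-6 + v)
D(J, S) = 6 (D(J, S) = 6 - (S - S) = 6 - 1*0 = 6 + 0 = 6)
B(M) = 5
q(W, h) = 5 - h
I(5, -58) - q(D(-6, -5), 26) = (54 - 9*(-58) - 6*5 + 5*(-58)) - (5 - 1*26) = (54 + 522 - 30 - 290) - (5 - 26) = 256 - 1*(-21) = 256 + 21 = 277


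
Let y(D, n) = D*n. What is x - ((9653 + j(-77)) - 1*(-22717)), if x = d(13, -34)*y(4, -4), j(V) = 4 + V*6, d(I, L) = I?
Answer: -32120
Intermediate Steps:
j(V) = 4 + 6*V
x = -208 (x = 13*(4*(-4)) = 13*(-16) = -208)
x - ((9653 + j(-77)) - 1*(-22717)) = -208 - ((9653 + (4 + 6*(-77))) - 1*(-22717)) = -208 - ((9653 + (4 - 462)) + 22717) = -208 - ((9653 - 458) + 22717) = -208 - (9195 + 22717) = -208 - 1*31912 = -208 - 31912 = -32120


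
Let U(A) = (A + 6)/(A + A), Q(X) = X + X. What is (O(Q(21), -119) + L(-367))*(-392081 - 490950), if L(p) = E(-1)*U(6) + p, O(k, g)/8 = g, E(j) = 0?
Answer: 1164717889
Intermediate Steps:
Q(X) = 2*X
O(k, g) = 8*g
U(A) = (6 + A)/(2*A) (U(A) = (6 + A)/((2*A)) = (6 + A)*(1/(2*A)) = (6 + A)/(2*A))
L(p) = p (L(p) = 0*((½)*(6 + 6)/6) + p = 0*((½)*(⅙)*12) + p = 0*1 + p = 0 + p = p)
(O(Q(21), -119) + L(-367))*(-392081 - 490950) = (8*(-119) - 367)*(-392081 - 490950) = (-952 - 367)*(-883031) = -1319*(-883031) = 1164717889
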